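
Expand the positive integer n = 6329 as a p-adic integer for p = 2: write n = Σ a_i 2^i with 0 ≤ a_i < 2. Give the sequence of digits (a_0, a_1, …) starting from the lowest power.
(a_0, a_1, …) = (1, 0, 0, 1, 1, 1, 0, 1, 0, 0, 0, 1, 1)

Repeated division by 2 gives the digits low-to-high: 6329 = 1 + 1·2^3 + 1·2^4 + 1·2^5 + 1·2^7 + 1·2^11 + 1·2^12. Digit sequence: (1, 0, 0, 1, 1, 1, 0, 1, 0, 0, 0, 1, 1).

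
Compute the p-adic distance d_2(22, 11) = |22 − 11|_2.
d_2(22, 11) = 1

Step 1 — x − y = 22 − 11 = 11. Step 2 — v_2(11) = 0 (factor: 11 = (2^0 · 11); the sign does not affect v_p). Step 3 — |x − y|_2 = 2^{0} = 1.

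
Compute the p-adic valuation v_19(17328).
v_19(17328) = 2

v_19(n) is the largest exponent k such that 19^k divides n. Factor out: 17328 = 19^2 · 48. (Sign doesn't affect v_p.) So v_19(17328) = 2.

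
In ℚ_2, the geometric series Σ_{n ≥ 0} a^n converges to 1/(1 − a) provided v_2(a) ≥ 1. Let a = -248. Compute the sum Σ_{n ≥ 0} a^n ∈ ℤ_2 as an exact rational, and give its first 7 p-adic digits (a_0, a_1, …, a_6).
Σ a^n = 1/(1 − a) = 1/249;  first 7 digits = (1, 0, 0, 1, 0, 0, 1)

v_2(a) = 3 ≥ 1, so the series converges in ℤ_2 to 1/(1 − a) = 1/(1 − (-248)) = 1/249. Expand this rational in ℤ_2: compute digits iteratively via d_i = x_i mod 2, x_{i+1} = (x_i − d_i)/2. The first 7 digits are (1, 0, 0, 1, 0, 0, 1).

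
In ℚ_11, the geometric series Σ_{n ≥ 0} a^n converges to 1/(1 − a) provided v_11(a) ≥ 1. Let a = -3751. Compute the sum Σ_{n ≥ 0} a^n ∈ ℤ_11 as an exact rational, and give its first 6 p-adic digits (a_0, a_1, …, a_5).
Σ a^n = 1/(1 − a) = 1/3752;  first 6 digits = (1, 0, 2, 8, 3, 10)

v_11(a) = 2 ≥ 1, so the series converges in ℤ_11 to 1/(1 − a) = 1/(1 − (-3751)) = 1/3752. Expand this rational in ℤ_11: compute digits iteratively via d_i = x_i mod 11, x_{i+1} = (x_i − d_i)/11. The first 6 digits are (1, 0, 2, 8, 3, 10).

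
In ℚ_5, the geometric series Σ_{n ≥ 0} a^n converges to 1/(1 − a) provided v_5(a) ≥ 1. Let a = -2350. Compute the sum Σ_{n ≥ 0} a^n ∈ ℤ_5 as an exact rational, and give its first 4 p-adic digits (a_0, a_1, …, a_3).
Σ a^n = 1/(1 − a) = 1/2351;  first 4 digits = (1, 0, 1, 1)

v_5(a) = 2 ≥ 1, so the series converges in ℤ_5 to 1/(1 − a) = 1/(1 − (-2350)) = 1/2351. Expand this rational in ℤ_5: compute digits iteratively via d_i = x_i mod 5, x_{i+1} = (x_i − d_i)/5. The first 4 digits are (1, 0, 1, 1).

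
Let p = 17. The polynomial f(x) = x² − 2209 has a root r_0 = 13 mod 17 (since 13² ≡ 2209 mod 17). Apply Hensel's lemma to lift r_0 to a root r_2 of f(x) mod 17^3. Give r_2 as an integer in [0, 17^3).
r_2 = 47 (mod 4913)

Hensel's recurrence: r_{i+1} = r_i − f(r_i)·(f′(r_i))^{-1} mod 17^{i+2}, with f′(x) = 2x. Iterate:
  r_0 = 13 (mod 17)
  r_1 = 47 (mod 289)
  r_2 = 47 (mod 4913)
Final: r_2 = 47, and one checks f(r_2) ≡ 0 mod 17^3.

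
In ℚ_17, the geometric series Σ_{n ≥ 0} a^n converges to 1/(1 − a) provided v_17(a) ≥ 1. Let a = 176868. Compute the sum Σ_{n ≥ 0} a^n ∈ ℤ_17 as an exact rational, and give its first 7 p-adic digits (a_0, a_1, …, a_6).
Σ a^n = 1/(1 − a) = -1/176867;  first 7 digits = (1, 0, 0, 2, 2, 0, 4)

v_17(a) = 3 ≥ 1, so the series converges in ℤ_17 to 1/(1 − a) = 1/(1 − 176868) = -1/176867. Expand this rational in ℤ_17: compute digits iteratively via d_i = x_i mod 17, x_{i+1} = (x_i − d_i)/17. The first 7 digits are (1, 0, 0, 2, 2, 0, 4).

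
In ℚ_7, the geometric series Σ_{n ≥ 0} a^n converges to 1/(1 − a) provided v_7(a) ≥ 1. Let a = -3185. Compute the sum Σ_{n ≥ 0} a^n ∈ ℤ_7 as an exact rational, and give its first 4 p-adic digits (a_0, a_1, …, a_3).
Σ a^n = 1/(1 − a) = 1/3186;  first 4 digits = (1, 0, 5, 4)

v_7(a) = 2 ≥ 1, so the series converges in ℤ_7 to 1/(1 − a) = 1/(1 − (-3185)) = 1/3186. Expand this rational in ℤ_7: compute digits iteratively via d_i = x_i mod 7, x_{i+1} = (x_i − d_i)/7. The first 4 digits are (1, 0, 5, 4).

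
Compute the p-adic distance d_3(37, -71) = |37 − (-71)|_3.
d_3(37, -71) = 1/27

Step 1 — x − y = 37 − (-71) = 108. Step 2 — v_3(108) = 3 (factor: 108 = (3^3 · 4); the sign does not affect v_p). Step 3 — |x − y|_3 = 3^{-3} = 1/27.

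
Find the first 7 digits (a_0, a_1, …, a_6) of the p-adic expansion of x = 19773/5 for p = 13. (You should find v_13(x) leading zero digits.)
(a_0, …, a_6) = (0, 0, 0, 7, 10, 7, 2)

v_13(19773/5) = 3, so a_0 = ... = a_2 = 0. Factor out: x = 13^3 · u with u = 9/5 a unit in ℤ_13. Expand u iteratively via a_{v+i} = u_i mod 13, u_{i+1} = (u_i − a_{v+i})/13:
  u_0 = 9/5;  a_3 = 7;  u_1 = (u_0 − 7)/13 = -2/5
  u_1 = -2/5;  a_4 = 10;  u_2 = (u_1 − 10)/13 = -4/5
  u_2 = -4/5;  a_5 = 7;  u_3 = (u_2 − 7)/13 = -3/5
  u_3 = -3/5;  a_6 = 2;  u_4 = (u_3 − 2)/13 = -1/5
Digits: (0, 0, 0, 7, 10, 7, 2).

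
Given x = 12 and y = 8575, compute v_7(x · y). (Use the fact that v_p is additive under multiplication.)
v_7(102900) = 3

v_p(x) = 0 (factor: 12 = 7^0 · 12); v_p(y) = 3 (factor: 8575 = 7^3 · 25). Additivity: v_p(xy) = v_p(x) + v_p(y) = 0 + 3 = 3. (Direct check: xy = 102900 = 7^3 · (300).)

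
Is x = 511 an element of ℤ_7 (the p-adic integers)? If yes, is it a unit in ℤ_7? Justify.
x ∈ ℤ_7 but not a unit; v_7(x) = 1 > 0

ℤ_7 = {x ∈ ℚ_7 : v_7(x) ≥ 0} and ℤ_7^× = {x ∈ ℤ_7 : v_7(x) = 0}. Here v_7(511) = v_7(num) − v_7(den) = 1; compare against these criteria.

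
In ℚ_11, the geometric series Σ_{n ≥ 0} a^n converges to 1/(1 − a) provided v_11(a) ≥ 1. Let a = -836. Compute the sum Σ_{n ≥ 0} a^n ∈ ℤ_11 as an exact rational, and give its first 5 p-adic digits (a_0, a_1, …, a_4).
Σ a^n = 1/(1 − a) = 1/837;  first 5 digits = (1, 1, 5, 8, 5)

v_11(a) = 1 ≥ 1, so the series converges in ℤ_11 to 1/(1 − a) = 1/(1 − (-836)) = 1/837. Expand this rational in ℤ_11: compute digits iteratively via d_i = x_i mod 11, x_{i+1} = (x_i − d_i)/11. The first 5 digits are (1, 1, 5, 8, 5).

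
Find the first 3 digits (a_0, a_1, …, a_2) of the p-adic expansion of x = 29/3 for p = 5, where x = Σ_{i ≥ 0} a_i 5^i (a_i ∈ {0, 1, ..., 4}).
(a_0, …, a_2) = (3, 3, 3)

v_5(29/3) = 0 (numerator and denominator both coprime to 5), so x ∈ ℤ_5^×. Compute digits iteratively via a_i = x_i mod 5, x_{i+1} = (x_i − a_i)/5, with x_0 = x:
  x_0 = 29/3;  a_0 = 3;  x_1 = (x_0 − 3)/5 = 4/3
  x_1 = 4/3;  a_1 = 3;  x_2 = (x_1 − 3)/5 = -1/3
  x_2 = -1/3;  a_2 = 3;  x_3 = (x_2 − 3)/5 = -2/3
Digits: (3, 3, 3).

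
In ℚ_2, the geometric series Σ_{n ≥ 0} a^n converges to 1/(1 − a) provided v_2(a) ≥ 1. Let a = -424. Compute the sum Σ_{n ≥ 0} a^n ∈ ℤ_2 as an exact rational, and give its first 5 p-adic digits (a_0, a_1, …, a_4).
Σ a^n = 1/(1 − a) = 1/425;  first 5 digits = (1, 0, 0, 1, 1)

v_2(a) = 3 ≥ 1, so the series converges in ℤ_2 to 1/(1 − a) = 1/(1 − (-424)) = 1/425. Expand this rational in ℤ_2: compute digits iteratively via d_i = x_i mod 2, x_{i+1} = (x_i − d_i)/2. The first 5 digits are (1, 0, 0, 1, 1).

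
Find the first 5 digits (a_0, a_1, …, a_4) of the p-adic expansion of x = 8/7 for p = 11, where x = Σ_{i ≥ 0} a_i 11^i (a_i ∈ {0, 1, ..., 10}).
(a_0, …, a_4) = (9, 4, 9, 7, 4)

v_11(8/7) = 0 (numerator and denominator both coprime to 11), so x ∈ ℤ_11^×. Compute digits iteratively via a_i = x_i mod 11, x_{i+1} = (x_i − a_i)/11, with x_0 = x:
  x_0 = 8/7;  a_0 = 9;  x_1 = (x_0 − 9)/11 = -5/7
  x_1 = -5/7;  a_1 = 4;  x_2 = (x_1 − 4)/11 = -3/7
  x_2 = -3/7;  a_2 = 9;  x_3 = (x_2 − 9)/11 = -6/7
  x_3 = -6/7;  a_3 = 7;  x_4 = (x_3 − 7)/11 = -5/7
  x_4 = -5/7;  a_4 = 4;  x_5 = (x_4 − 4)/11 = -3/7
Digits: (9, 4, 9, 7, 4).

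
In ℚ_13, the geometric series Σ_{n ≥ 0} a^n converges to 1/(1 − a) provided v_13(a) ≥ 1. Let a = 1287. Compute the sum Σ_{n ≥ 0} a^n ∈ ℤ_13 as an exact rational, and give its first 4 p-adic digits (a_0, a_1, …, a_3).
Σ a^n = 1/(1 − a) = -1/1286;  first 4 digits = (1, 8, 6, 5)

v_13(a) = 1 ≥ 1, so the series converges in ℤ_13 to 1/(1 − a) = 1/(1 − 1287) = -1/1286. Expand this rational in ℤ_13: compute digits iteratively via d_i = x_i mod 13, x_{i+1} = (x_i − d_i)/13. The first 4 digits are (1, 8, 6, 5).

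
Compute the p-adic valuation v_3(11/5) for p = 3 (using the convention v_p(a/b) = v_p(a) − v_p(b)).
v_3(11/5) = 0

Factor powers of 3 from the numerator and denominator of the reduced fraction: 11 = 3^0 · 11 and 5 = 3^0 · 5. Apply v_p(a/b) = v_p(a) − v_p(b): v_3(11/5) = 0 − 0 = 0.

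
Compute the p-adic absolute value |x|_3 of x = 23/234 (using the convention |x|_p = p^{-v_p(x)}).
|23/234|_3 = 9

Step 1 — compute v_3(x) by factoring powers of 3 out of the numerator and denominator: v_3(23/234) = -2. Step 2 — apply |x|_p = p^{-v_p(x)} = 3^{2} = 9.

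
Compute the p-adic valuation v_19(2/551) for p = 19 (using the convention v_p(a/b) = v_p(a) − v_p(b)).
v_19(2/551) = -1

Factor powers of 19 from the numerator and denominator of the reduced fraction: 2 = 19^0 · 2 and 551 = 19^1 · 29. Apply v_p(a/b) = v_p(a) − v_p(b): v_19(2/551) = 0 − 1 = -1.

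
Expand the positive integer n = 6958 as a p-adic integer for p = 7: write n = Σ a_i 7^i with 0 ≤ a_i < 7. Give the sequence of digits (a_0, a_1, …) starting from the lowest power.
(a_0, a_1, …) = (0, 0, 2, 6, 2)

Repeated division by 7 gives the digits low-to-high: 6958 = 2·7^2 + 6·7^3 + 2·7^4. Digit sequence: (0, 0, 2, 6, 2).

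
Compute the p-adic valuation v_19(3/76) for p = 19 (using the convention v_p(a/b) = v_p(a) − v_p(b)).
v_19(3/76) = -1

Factor powers of 19 from the numerator and denominator of the reduced fraction: 3 = 19^0 · 3 and 76 = 19^1 · 4. Apply v_p(a/b) = v_p(a) − v_p(b): v_19(3/76) = 0 − 1 = -1.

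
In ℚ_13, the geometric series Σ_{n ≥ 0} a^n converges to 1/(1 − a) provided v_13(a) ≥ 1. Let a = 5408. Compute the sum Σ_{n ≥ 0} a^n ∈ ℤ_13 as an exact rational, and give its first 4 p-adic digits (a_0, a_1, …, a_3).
Σ a^n = 1/(1 − a) = -1/5407;  first 4 digits = (1, 0, 6, 2)

v_13(a) = 2 ≥ 1, so the series converges in ℤ_13 to 1/(1 − a) = 1/(1 − 5408) = -1/5407. Expand this rational in ℤ_13: compute digits iteratively via d_i = x_i mod 13, x_{i+1} = (x_i − d_i)/13. The first 4 digits are (1, 0, 6, 2).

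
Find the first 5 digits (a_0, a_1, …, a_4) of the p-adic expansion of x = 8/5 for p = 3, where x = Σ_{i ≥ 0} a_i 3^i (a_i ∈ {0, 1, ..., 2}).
(a_0, …, a_4) = (1, 2, 0, 1, 2)

v_3(8/5) = 0 (numerator and denominator both coprime to 3), so x ∈ ℤ_3^×. Compute digits iteratively via a_i = x_i mod 3, x_{i+1} = (x_i − a_i)/3, with x_0 = x:
  x_0 = 8/5;  a_0 = 1;  x_1 = (x_0 − 1)/3 = 1/5
  x_1 = 1/5;  a_1 = 2;  x_2 = (x_1 − 2)/3 = -3/5
  x_2 = -3/5;  a_2 = 0;  x_3 = (x_2 − 0)/3 = -1/5
  x_3 = -1/5;  a_3 = 1;  x_4 = (x_3 − 1)/3 = -2/5
  x_4 = -2/5;  a_4 = 2;  x_5 = (x_4 − 2)/3 = -4/5
Digits: (1, 2, 0, 1, 2).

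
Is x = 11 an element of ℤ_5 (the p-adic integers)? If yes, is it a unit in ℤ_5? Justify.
x ∈ ℤ_5^× (unit); v_5(x) = 0

ℤ_5 = {x ∈ ℚ_5 : v_5(x) ≥ 0} and ℤ_5^× = {x ∈ ℤ_5 : v_5(x) = 0}. Here v_5(11) = v_5(num) − v_5(den) = 0; compare against these criteria.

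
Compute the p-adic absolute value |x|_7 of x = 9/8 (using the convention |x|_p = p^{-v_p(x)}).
|9/8|_7 = 1

Step 1 — compute v_7(x) by factoring powers of 7 out of the numerator and denominator: v_7(9/8) = 0. Step 2 — apply |x|_p = p^{-v_p(x)} = 7^{0} = 1.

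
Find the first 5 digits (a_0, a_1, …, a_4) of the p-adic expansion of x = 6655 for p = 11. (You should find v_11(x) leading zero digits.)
(a_0, …, a_4) = (0, 0, 0, 5, 0)

v_11(6655) = 3, so a_0 = ... = a_2 = 0. Factor out: x = 11^3 · u with u = 5 a unit in ℤ_11. Expand u iteratively via a_{v+i} = u_i mod 11, u_{i+1} = (u_i − a_{v+i})/11:
  u_0 = 5;  a_3 = 5;  u_1 = (u_0 − 5)/11 = 0
  u_1 = 0;  a_4 = 0;  u_2 = (u_1 − 0)/11 = 0
Digits: (0, 0, 0, 5, 0).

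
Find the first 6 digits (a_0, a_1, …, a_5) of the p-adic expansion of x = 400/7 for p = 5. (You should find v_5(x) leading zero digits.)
(a_0, …, a_5) = (0, 0, 3, 2, 1, 4)

v_5(400/7) = 2, so a_0 = ... = a_1 = 0. Factor out: x = 5^2 · u with u = 16/7 a unit in ℤ_5. Expand u iteratively via a_{v+i} = u_i mod 5, u_{i+1} = (u_i − a_{v+i})/5:
  u_0 = 16/7;  a_2 = 3;  u_1 = (u_0 − 3)/5 = -1/7
  u_1 = -1/7;  a_3 = 2;  u_2 = (u_1 − 2)/5 = -3/7
  u_2 = -3/7;  a_4 = 1;  u_3 = (u_2 − 1)/5 = -2/7
  u_3 = -2/7;  a_5 = 4;  u_4 = (u_3 − 4)/5 = -6/7
Digits: (0, 0, 3, 2, 1, 4).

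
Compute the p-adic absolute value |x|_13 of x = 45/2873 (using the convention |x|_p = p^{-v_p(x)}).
|45/2873|_13 = 169

Step 1 — compute v_13(x) by factoring powers of 13 out of the numerator and denominator: v_13(45/2873) = -2. Step 2 — apply |x|_p = p^{-v_p(x)} = 13^{2} = 169.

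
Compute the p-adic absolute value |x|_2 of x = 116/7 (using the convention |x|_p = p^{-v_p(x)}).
|116/7|_2 = 1/4

Step 1 — compute v_2(x) by factoring powers of 2 out of the numerator and denominator: v_2(116/7) = 2. Step 2 — apply |x|_p = p^{-v_p(x)} = 2^{-2} = 1/4.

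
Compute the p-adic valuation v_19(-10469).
v_19(-10469) = 2

v_19(n) is the largest exponent k such that 19^k divides n. Factor out: -10469 = -19^2 · 29. (Sign doesn't affect v_p.) So v_19(-10469) = 2.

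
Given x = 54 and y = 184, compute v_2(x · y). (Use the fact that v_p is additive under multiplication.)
v_2(9936) = 4

v_p(x) = 1 (factor: 54 = 2^1 · 27); v_p(y) = 3 (factor: 184 = 2^3 · 23). Additivity: v_p(xy) = v_p(x) + v_p(y) = 1 + 3 = 4. (Direct check: xy = 9936 = 2^4 · (621).)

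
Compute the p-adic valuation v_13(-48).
v_13(-48) = 0

v_13(n) is the largest exponent k such that 13^k divides n. Factor out: -48 = -13^0 · 48. (Sign doesn't affect v_p.) So v_13(-48) = 0.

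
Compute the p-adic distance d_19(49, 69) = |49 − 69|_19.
d_19(49, 69) = 1

Step 1 — x − y = 49 − 69 = -20. Step 2 — v_19(-20) = 0 (factor: -20 = −(19^0 · 20); the sign does not affect v_p). Step 3 — |x − y|_19 = 19^{0} = 1.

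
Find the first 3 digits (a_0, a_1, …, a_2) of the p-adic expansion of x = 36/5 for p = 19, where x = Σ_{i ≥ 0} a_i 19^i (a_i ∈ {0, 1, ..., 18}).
(a_0, …, a_2) = (11, 15, 3)

v_19(36/5) = 0 (numerator and denominator both coprime to 19), so x ∈ ℤ_19^×. Compute digits iteratively via a_i = x_i mod 19, x_{i+1} = (x_i − a_i)/19, with x_0 = x:
  x_0 = 36/5;  a_0 = 11;  x_1 = (x_0 − 11)/19 = -1/5
  x_1 = -1/5;  a_1 = 15;  x_2 = (x_1 − 15)/19 = -4/5
  x_2 = -4/5;  a_2 = 3;  x_3 = (x_2 − 3)/19 = -1/5
Digits: (11, 15, 3).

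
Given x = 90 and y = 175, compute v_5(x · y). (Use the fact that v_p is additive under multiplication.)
v_5(15750) = 3

v_p(x) = 1 (factor: 90 = 5^1 · 18); v_p(y) = 2 (factor: 175 = 5^2 · 7). Additivity: v_p(xy) = v_p(x) + v_p(y) = 1 + 2 = 3. (Direct check: xy = 15750 = 5^3 · (126).)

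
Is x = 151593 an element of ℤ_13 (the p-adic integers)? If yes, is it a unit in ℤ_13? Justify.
x ∈ ℤ_13 but not a unit; v_13(x) = 3 > 0

ℤ_13 = {x ∈ ℚ_13 : v_13(x) ≥ 0} and ℤ_13^× = {x ∈ ℤ_13 : v_13(x) = 0}. Here v_13(151593) = v_13(num) − v_13(den) = 3; compare against these criteria.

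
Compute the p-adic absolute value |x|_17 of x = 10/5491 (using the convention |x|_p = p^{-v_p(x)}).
|10/5491|_17 = 289

Step 1 — compute v_17(x) by factoring powers of 17 out of the numerator and denominator: v_17(10/5491) = -2. Step 2 — apply |x|_p = p^{-v_p(x)} = 17^{2} = 289.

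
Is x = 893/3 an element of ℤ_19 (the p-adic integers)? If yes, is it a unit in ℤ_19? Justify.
x ∈ ℤ_19 but not a unit; v_19(x) = 1 > 0

ℤ_19 = {x ∈ ℚ_19 : v_19(x) ≥ 0} and ℤ_19^× = {x ∈ ℤ_19 : v_19(x) = 0}. Here v_19(893/3) = v_19(num) − v_19(den) = 1; compare against these criteria.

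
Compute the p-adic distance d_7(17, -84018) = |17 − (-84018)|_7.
d_7(17, -84018) = 1/16807

Step 1 — x − y = 17 − (-84018) = 84035. Step 2 — v_7(84035) = 5 (factor: 84035 = (7^5 · 5); the sign does not affect v_p). Step 3 — |x − y|_7 = 7^{-5} = 1/16807.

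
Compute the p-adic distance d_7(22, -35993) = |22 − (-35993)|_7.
d_7(22, -35993) = 1/2401

Step 1 — x − y = 22 − (-35993) = 36015. Step 2 — v_7(36015) = 4 (factor: 36015 = (7^4 · 15); the sign does not affect v_p). Step 3 — |x − y|_7 = 7^{-4} = 1/2401.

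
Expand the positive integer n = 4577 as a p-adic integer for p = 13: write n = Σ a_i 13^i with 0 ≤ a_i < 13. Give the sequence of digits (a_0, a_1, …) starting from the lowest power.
(a_0, a_1, …) = (1, 1, 1, 2)

Repeated division by 13 gives the digits low-to-high: 4577 = 1 + 1·13^1 + 1·13^2 + 2·13^3. Digit sequence: (1, 1, 1, 2).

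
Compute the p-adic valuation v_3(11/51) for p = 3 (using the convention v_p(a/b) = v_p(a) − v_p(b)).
v_3(11/51) = -1

Factor powers of 3 from the numerator and denominator of the reduced fraction: 11 = 3^0 · 11 and 51 = 3^1 · 17. Apply v_p(a/b) = v_p(a) − v_p(b): v_3(11/51) = 0 − 1 = -1.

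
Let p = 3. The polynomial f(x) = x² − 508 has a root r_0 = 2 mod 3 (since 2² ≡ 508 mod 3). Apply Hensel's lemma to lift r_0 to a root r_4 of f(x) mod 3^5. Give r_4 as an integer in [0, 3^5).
r_4 = 47 (mod 243)

Hensel's recurrence: r_{i+1} = r_i − f(r_i)·(f′(r_i))^{-1} mod 3^{i+2}, with f′(x) = 2x. Iterate:
  r_0 = 2 (mod 3)
  r_1 = 2 (mod 9)
  r_2 = 20 (mod 27)
  r_3 = 47 (mod 81)
  r_4 = 47 (mod 243)
Final: r_4 = 47, and one checks f(r_4) ≡ 0 mod 3^5.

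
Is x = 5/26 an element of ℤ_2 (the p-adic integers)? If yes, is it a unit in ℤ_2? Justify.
x ∉ ℤ_2 (v_2(x) = -1 < 0)

ℤ_2 = {x ∈ ℚ_2 : v_2(x) ≥ 0} and ℤ_2^× = {x ∈ ℤ_2 : v_2(x) = 0}. Here v_2(5/26) = v_2(num) − v_2(den) = -1; compare against these criteria.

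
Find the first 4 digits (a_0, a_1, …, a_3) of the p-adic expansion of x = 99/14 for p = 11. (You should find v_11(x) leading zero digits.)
(a_0, …, a_3) = (0, 3, 10, 3)

v_11(99/14) = 1, so a_0 = ... = a_0 = 0. Factor out: x = 11^1 · u with u = 9/14 a unit in ℤ_11. Expand u iteratively via a_{v+i} = u_i mod 11, u_{i+1} = (u_i − a_{v+i})/11:
  u_0 = 9/14;  a_1 = 3;  u_1 = (u_0 − 3)/11 = -3/14
  u_1 = -3/14;  a_2 = 10;  u_2 = (u_1 − 10)/11 = -13/14
  u_2 = -13/14;  a_3 = 3;  u_3 = (u_2 − 3)/11 = -5/14
Digits: (0, 3, 10, 3).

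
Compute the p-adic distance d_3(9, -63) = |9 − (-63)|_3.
d_3(9, -63) = 1/9

Step 1 — x − y = 9 − (-63) = 72. Step 2 — v_3(72) = 2 (factor: 72 = (3^2 · 8); the sign does not affect v_p). Step 3 — |x − y|_3 = 3^{-2} = 1/9.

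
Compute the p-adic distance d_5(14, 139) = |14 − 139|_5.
d_5(14, 139) = 1/125

Step 1 — x − y = 14 − 139 = -125. Step 2 — v_5(-125) = 3 (factor: -125 = −(5^3 · 1); the sign does not affect v_p). Step 3 — |x − y|_5 = 5^{-3} = 1/125.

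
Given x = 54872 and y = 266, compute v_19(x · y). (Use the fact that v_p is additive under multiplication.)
v_19(14595952) = 4

v_p(x) = 3 (factor: 54872 = 19^3 · 8); v_p(y) = 1 (factor: 266 = 19^1 · 14). Additivity: v_p(xy) = v_p(x) + v_p(y) = 3 + 1 = 4. (Direct check: xy = 14595952 = 19^4 · (112).)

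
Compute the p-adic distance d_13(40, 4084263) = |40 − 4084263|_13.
d_13(40, 4084263) = 1/371293

Step 1 — x − y = 40 − 4084263 = -4084223. Step 2 — v_13(-4084223) = 5 (factor: -4084223 = −(13^5 · 11); the sign does not affect v_p). Step 3 — |x − y|_13 = 13^{-5} = 1/371293.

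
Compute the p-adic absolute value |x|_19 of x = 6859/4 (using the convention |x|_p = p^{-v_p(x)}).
|6859/4|_19 = 1/6859

Step 1 — compute v_19(x) by factoring powers of 19 out of the numerator and denominator: v_19(6859/4) = 3. Step 2 — apply |x|_p = p^{-v_p(x)} = 19^{-3} = 1/6859.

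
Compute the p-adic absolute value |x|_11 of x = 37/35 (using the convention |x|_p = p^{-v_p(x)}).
|37/35|_11 = 1

Step 1 — compute v_11(x) by factoring powers of 11 out of the numerator and denominator: v_11(37/35) = 0. Step 2 — apply |x|_p = p^{-v_p(x)} = 11^{0} = 1.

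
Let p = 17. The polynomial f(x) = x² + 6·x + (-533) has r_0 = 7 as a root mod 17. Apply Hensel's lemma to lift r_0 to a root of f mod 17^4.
r_3 = 59592 (mod 83521)

Hensel: r_{i+1} = r_i − f(r_i)·(f′(r_i))^{-1} mod 17^{i+2}, f′(x) = 2x + 6. Iterate:
  r_0 = 7 (mod 17)
  r_1 = 58 (mod 289)
  r_2 = 636 (mod 4913)
  r_3 = 59592 (mod 83521)
Final: r = 59592 satisfies f(r) ≡ 0 mod 17^4.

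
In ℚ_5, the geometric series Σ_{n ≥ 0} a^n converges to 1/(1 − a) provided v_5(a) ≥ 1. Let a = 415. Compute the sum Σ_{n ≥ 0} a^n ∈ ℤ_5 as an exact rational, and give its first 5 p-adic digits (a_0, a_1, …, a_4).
Σ a^n = 1/(1 − a) = -1/414;  first 5 digits = (1, 3, 0, 3, 4)

v_5(a) = 1 ≥ 1, so the series converges in ℤ_5 to 1/(1 − a) = 1/(1 − 415) = -1/414. Expand this rational in ℤ_5: compute digits iteratively via d_i = x_i mod 5, x_{i+1} = (x_i − d_i)/5. The first 5 digits are (1, 3, 0, 3, 4).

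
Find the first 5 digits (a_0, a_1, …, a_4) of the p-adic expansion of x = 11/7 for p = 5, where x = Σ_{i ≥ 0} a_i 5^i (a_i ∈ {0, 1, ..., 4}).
(a_0, …, a_4) = (3, 4, 2, 3, 0)

v_5(11/7) = 0 (numerator and denominator both coprime to 5), so x ∈ ℤ_5^×. Compute digits iteratively via a_i = x_i mod 5, x_{i+1} = (x_i − a_i)/5, with x_0 = x:
  x_0 = 11/7;  a_0 = 3;  x_1 = (x_0 − 3)/5 = -2/7
  x_1 = -2/7;  a_1 = 4;  x_2 = (x_1 − 4)/5 = -6/7
  x_2 = -6/7;  a_2 = 2;  x_3 = (x_2 − 2)/5 = -4/7
  x_3 = -4/7;  a_3 = 3;  x_4 = (x_3 − 3)/5 = -5/7
  x_4 = -5/7;  a_4 = 0;  x_5 = (x_4 − 0)/5 = -1/7
Digits: (3, 4, 2, 3, 0).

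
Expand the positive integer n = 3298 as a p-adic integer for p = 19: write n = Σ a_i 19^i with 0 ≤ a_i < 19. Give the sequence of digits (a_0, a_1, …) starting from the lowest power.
(a_0, a_1, …) = (11, 2, 9)

Repeated division by 19 gives the digits low-to-high: 3298 = 11 + 2·19^1 + 9·19^2. Digit sequence: (11, 2, 9).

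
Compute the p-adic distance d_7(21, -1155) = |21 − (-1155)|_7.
d_7(21, -1155) = 1/49

Step 1 — x − y = 21 − (-1155) = 1176. Step 2 — v_7(1176) = 2 (factor: 1176 = (7^2 · 24); the sign does not affect v_p). Step 3 — |x − y|_7 = 7^{-2} = 1/49.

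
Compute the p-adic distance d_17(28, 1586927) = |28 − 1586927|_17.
d_17(28, 1586927) = 1/83521

Step 1 — x − y = 28 − 1586927 = -1586899. Step 2 — v_17(-1586899) = 4 (factor: -1586899 = −(17^4 · 19); the sign does not affect v_p). Step 3 — |x − y|_17 = 17^{-4} = 1/83521.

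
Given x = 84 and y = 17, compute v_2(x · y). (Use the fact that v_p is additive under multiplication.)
v_2(1428) = 2

v_p(x) = 2 (factor: 84 = 2^2 · 21); v_p(y) = 0 (factor: 17 = 2^0 · 17). Additivity: v_p(xy) = v_p(x) + v_p(y) = 2 + 0 = 2. (Direct check: xy = 1428 = 2^2 · (357).)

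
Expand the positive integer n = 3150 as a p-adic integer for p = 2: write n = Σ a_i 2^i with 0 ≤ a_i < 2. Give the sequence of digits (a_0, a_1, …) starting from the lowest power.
(a_0, a_1, …) = (0, 1, 1, 1, 0, 0, 1, 0, 0, 0, 1, 1)

Repeated division by 2 gives the digits low-to-high: 3150 = 1·2^1 + 1·2^2 + 1·2^3 + 1·2^6 + 1·2^10 + 1·2^11. Digit sequence: (0, 1, 1, 1, 0, 0, 1, 0, 0, 0, 1, 1).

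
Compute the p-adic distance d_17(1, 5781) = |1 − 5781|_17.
d_17(1, 5781) = 1/289

Step 1 — x − y = 1 − 5781 = -5780. Step 2 — v_17(-5780) = 2 (factor: -5780 = −(17^2 · 20); the sign does not affect v_p). Step 3 — |x − y|_17 = 17^{-2} = 1/289.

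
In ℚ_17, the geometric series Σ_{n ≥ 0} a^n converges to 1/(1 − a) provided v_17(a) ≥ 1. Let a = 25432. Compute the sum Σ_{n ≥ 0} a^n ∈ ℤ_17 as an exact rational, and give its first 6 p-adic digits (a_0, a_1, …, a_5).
Σ a^n = 1/(1 − a) = -1/25431;  first 6 digits = (1, 0, 3, 5, 9, 13)

v_17(a) = 2 ≥ 1, so the series converges in ℤ_17 to 1/(1 − a) = 1/(1 − 25432) = -1/25431. Expand this rational in ℤ_17: compute digits iteratively via d_i = x_i mod 17, x_{i+1} = (x_i − d_i)/17. The first 6 digits are (1, 0, 3, 5, 9, 13).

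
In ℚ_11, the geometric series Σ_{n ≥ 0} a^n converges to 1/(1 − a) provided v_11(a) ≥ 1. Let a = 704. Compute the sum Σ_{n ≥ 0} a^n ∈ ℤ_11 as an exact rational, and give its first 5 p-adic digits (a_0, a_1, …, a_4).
Σ a^n = 1/(1 − a) = -1/703;  first 5 digits = (1, 9, 9, 1, 0)

v_11(a) = 1 ≥ 1, so the series converges in ℤ_11 to 1/(1 − a) = 1/(1 − 704) = -1/703. Expand this rational in ℤ_11: compute digits iteratively via d_i = x_i mod 11, x_{i+1} = (x_i − d_i)/11. The first 5 digits are (1, 9, 9, 1, 0).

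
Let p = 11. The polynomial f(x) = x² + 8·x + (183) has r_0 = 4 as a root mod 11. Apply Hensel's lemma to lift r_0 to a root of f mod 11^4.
r_3 = 4701 (mod 14641)

Hensel: r_{i+1} = r_i − f(r_i)·(f′(r_i))^{-1} mod 11^{i+2}, f′(x) = 2x + 8. Iterate:
  r_0 = 4 (mod 11)
  r_1 = 103 (mod 121)
  r_2 = 708 (mod 1331)
  r_3 = 4701 (mod 14641)
Final: r = 4701 satisfies f(r) ≡ 0 mod 11^4.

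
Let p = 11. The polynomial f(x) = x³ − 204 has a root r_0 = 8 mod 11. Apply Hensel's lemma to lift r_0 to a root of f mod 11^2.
r_1 = 19 (mod 121)

Hensel: r_{i+1} = r_i − f(r_i)/f′(r_i) mod 11^{i+2}, where f′(x) = 3x². Iterate:
  r_0 = 8 (mod 11)
  r_1 = 19 (mod 121)
Final: r = 19 with f(r) ≡ 0 mod 11^2.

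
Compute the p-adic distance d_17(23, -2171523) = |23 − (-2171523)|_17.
d_17(23, -2171523) = 1/83521

Step 1 — x − y = 23 − (-2171523) = 2171546. Step 2 — v_17(2171546) = 4 (factor: 2171546 = (17^4 · 26); the sign does not affect v_p). Step 3 — |x − y|_17 = 17^{-4} = 1/83521.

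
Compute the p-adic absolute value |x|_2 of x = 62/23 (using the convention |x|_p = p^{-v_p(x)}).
|62/23|_2 = 1/2

Step 1 — compute v_2(x) by factoring powers of 2 out of the numerator and denominator: v_2(62/23) = 1. Step 2 — apply |x|_p = p^{-v_p(x)} = 2^{-1} = 1/2.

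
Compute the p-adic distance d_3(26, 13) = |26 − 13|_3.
d_3(26, 13) = 1

Step 1 — x − y = 26 − 13 = 13. Step 2 — v_3(13) = 0 (factor: 13 = (3^0 · 13); the sign does not affect v_p). Step 3 — |x − y|_3 = 3^{0} = 1.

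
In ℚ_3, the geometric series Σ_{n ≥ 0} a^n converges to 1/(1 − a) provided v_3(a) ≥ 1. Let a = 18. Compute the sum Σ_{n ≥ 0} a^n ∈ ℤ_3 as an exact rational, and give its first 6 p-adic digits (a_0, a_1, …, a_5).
Σ a^n = 1/(1 − a) = -1/17;  first 6 digits = (1, 0, 2, 0, 1, 1)

v_3(a) = 2 ≥ 1, so the series converges in ℤ_3 to 1/(1 − a) = 1/(1 − 18) = -1/17. Expand this rational in ℤ_3: compute digits iteratively via d_i = x_i mod 3, x_{i+1} = (x_i − d_i)/3. The first 6 digits are (1, 0, 2, 0, 1, 1).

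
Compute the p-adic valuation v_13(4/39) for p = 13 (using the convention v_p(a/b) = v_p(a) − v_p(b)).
v_13(4/39) = -1

Factor powers of 13 from the numerator and denominator of the reduced fraction: 4 = 13^0 · 4 and 39 = 13^1 · 3. Apply v_p(a/b) = v_p(a) − v_p(b): v_13(4/39) = 0 − 1 = -1.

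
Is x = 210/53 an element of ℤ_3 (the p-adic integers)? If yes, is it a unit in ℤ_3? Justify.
x ∈ ℤ_3 but not a unit; v_3(x) = 1 > 0

ℤ_3 = {x ∈ ℚ_3 : v_3(x) ≥ 0} and ℤ_3^× = {x ∈ ℤ_3 : v_3(x) = 0}. Here v_3(210/53) = v_3(num) − v_3(den) = 1; compare against these criteria.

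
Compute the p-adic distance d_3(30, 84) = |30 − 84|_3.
d_3(30, 84) = 1/27

Step 1 — x − y = 30 − 84 = -54. Step 2 — v_3(-54) = 3 (factor: -54 = −(3^3 · 2); the sign does not affect v_p). Step 3 — |x − y|_3 = 3^{-3} = 1/27.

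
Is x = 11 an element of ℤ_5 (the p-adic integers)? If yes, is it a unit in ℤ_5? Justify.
x ∈ ℤ_5^× (unit); v_5(x) = 0

ℤ_5 = {x ∈ ℚ_5 : v_5(x) ≥ 0} and ℤ_5^× = {x ∈ ℤ_5 : v_5(x) = 0}. Here v_5(11) = v_5(num) − v_5(den) = 0; compare against these criteria.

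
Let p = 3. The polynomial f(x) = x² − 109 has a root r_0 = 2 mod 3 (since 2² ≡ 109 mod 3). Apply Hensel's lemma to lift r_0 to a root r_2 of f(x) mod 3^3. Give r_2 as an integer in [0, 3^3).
r_2 = 26 (mod 27)

Hensel's recurrence: r_{i+1} = r_i − f(r_i)·(f′(r_i))^{-1} mod 3^{i+2}, with f′(x) = 2x. Iterate:
  r_0 = 2 (mod 3)
  r_1 = 8 (mod 9)
  r_2 = 26 (mod 27)
Final: r_2 = 26, and one checks f(r_2) ≡ 0 mod 3^3.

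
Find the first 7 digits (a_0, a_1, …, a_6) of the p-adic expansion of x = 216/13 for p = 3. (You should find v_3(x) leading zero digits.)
(a_0, …, a_6) = (0, 0, 0, 2, 0, 1, 1)

v_3(216/13) = 3, so a_0 = ... = a_2 = 0. Factor out: x = 3^3 · u with u = 8/13 a unit in ℤ_3. Expand u iteratively via a_{v+i} = u_i mod 3, u_{i+1} = (u_i − a_{v+i})/3:
  u_0 = 8/13;  a_3 = 2;  u_1 = (u_0 − 2)/3 = -6/13
  u_1 = -6/13;  a_4 = 0;  u_2 = (u_1 − 0)/3 = -2/13
  u_2 = -2/13;  a_5 = 1;  u_3 = (u_2 − 1)/3 = -5/13
  u_3 = -5/13;  a_6 = 1;  u_4 = (u_3 − 1)/3 = -6/13
Digits: (0, 0, 0, 2, 0, 1, 1).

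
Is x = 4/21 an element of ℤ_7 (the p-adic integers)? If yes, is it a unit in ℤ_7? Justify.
x ∉ ℤ_7 (v_7(x) = -1 < 0)

ℤ_7 = {x ∈ ℚ_7 : v_7(x) ≥ 0} and ℤ_7^× = {x ∈ ℤ_7 : v_7(x) = 0}. Here v_7(4/21) = v_7(num) − v_7(den) = -1; compare against these criteria.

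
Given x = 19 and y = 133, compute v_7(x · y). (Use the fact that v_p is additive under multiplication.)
v_7(2527) = 1

v_p(x) = 0 (factor: 19 = 7^0 · 19); v_p(y) = 1 (factor: 133 = 7^1 · 19). Additivity: v_p(xy) = v_p(x) + v_p(y) = 0 + 1 = 1. (Direct check: xy = 2527 = 7^1 · (361).)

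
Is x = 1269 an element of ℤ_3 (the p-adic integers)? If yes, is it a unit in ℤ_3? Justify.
x ∈ ℤ_3 but not a unit; v_3(x) = 3 > 0

ℤ_3 = {x ∈ ℚ_3 : v_3(x) ≥ 0} and ℤ_3^× = {x ∈ ℤ_3 : v_3(x) = 0}. Here v_3(1269) = v_3(num) − v_3(den) = 3; compare against these criteria.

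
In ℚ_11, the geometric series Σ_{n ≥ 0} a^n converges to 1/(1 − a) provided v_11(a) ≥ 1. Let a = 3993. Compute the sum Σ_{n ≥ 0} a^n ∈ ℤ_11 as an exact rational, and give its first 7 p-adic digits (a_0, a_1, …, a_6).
Σ a^n = 1/(1 − a) = -1/3992;  first 7 digits = (1, 0, 0, 3, 0, 0, 9)

v_11(a) = 3 ≥ 1, so the series converges in ℤ_11 to 1/(1 − a) = 1/(1 − 3993) = -1/3992. Expand this rational in ℤ_11: compute digits iteratively via d_i = x_i mod 11, x_{i+1} = (x_i − d_i)/11. The first 7 digits are (1, 0, 0, 3, 0, 0, 9).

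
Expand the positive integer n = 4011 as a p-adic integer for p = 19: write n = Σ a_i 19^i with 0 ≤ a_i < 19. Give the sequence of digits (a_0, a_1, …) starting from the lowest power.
(a_0, a_1, …) = (2, 2, 11)

Repeated division by 19 gives the digits low-to-high: 4011 = 2 + 2·19^1 + 11·19^2. Digit sequence: (2, 2, 11).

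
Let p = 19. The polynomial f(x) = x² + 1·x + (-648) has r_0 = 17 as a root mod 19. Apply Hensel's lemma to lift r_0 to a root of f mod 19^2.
r_1 = 264 (mod 361)

Hensel: r_{i+1} = r_i − f(r_i)·(f′(r_i))^{-1} mod 19^{i+2}, f′(x) = 2x + 1. Iterate:
  r_0 = 17 (mod 19)
  r_1 = 264 (mod 361)
Final: r = 264 satisfies f(r) ≡ 0 mod 19^2.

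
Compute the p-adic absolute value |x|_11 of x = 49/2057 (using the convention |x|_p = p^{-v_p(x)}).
|49/2057|_11 = 121

Step 1 — compute v_11(x) by factoring powers of 11 out of the numerator and denominator: v_11(49/2057) = -2. Step 2 — apply |x|_p = p^{-v_p(x)} = 11^{2} = 121.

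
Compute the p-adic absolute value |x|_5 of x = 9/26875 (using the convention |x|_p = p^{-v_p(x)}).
|9/26875|_5 = 625

Step 1 — compute v_5(x) by factoring powers of 5 out of the numerator and denominator: v_5(9/26875) = -4. Step 2 — apply |x|_p = p^{-v_p(x)} = 5^{4} = 625.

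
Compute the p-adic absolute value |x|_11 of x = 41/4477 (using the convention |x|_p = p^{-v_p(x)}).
|41/4477|_11 = 121

Step 1 — compute v_11(x) by factoring powers of 11 out of the numerator and denominator: v_11(41/4477) = -2. Step 2 — apply |x|_p = p^{-v_p(x)} = 11^{2} = 121.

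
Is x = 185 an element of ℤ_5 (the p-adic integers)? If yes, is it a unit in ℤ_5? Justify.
x ∈ ℤ_5 but not a unit; v_5(x) = 1 > 0

ℤ_5 = {x ∈ ℚ_5 : v_5(x) ≥ 0} and ℤ_5^× = {x ∈ ℤ_5 : v_5(x) = 0}. Here v_5(185) = v_5(num) − v_5(den) = 1; compare against these criteria.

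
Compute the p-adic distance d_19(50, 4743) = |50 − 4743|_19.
d_19(50, 4743) = 1/361

Step 1 — x − y = 50 − 4743 = -4693. Step 2 — v_19(-4693) = 2 (factor: -4693 = −(19^2 · 13); the sign does not affect v_p). Step 3 — |x − y|_19 = 19^{-2} = 1/361.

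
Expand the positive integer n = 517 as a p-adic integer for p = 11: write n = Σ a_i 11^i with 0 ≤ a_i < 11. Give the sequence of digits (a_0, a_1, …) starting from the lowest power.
(a_0, a_1, …) = (0, 3, 4)

Repeated division by 11 gives the digits low-to-high: 517 = 3·11^1 + 4·11^2. Digit sequence: (0, 3, 4).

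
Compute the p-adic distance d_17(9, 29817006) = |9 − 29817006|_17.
d_17(9, 29817006) = 1/1419857

Step 1 — x − y = 9 − 29817006 = -29816997. Step 2 — v_17(-29816997) = 5 (factor: -29816997 = −(17^5 · 21); the sign does not affect v_p). Step 3 — |x − y|_17 = 17^{-5} = 1/1419857.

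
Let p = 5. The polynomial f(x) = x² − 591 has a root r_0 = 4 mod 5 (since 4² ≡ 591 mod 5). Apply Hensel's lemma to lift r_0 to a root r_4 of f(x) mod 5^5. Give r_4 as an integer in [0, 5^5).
r_4 = 779 (mod 3125)

Hensel's recurrence: r_{i+1} = r_i − f(r_i)·(f′(r_i))^{-1} mod 5^{i+2}, with f′(x) = 2x. Iterate:
  r_0 = 4 (mod 5)
  r_1 = 4 (mod 25)
  r_2 = 29 (mod 125)
  r_3 = 154 (mod 625)
  r_4 = 779 (mod 3125)
Final: r_4 = 779, and one checks f(r_4) ≡ 0 mod 5^5.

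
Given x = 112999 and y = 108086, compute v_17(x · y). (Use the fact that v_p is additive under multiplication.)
v_17(12213609914) = 6

v_p(x) = 3 (factor: 112999 = 17^3 · 23); v_p(y) = 3 (factor: 108086 = 17^3 · 22). Additivity: v_p(xy) = v_p(x) + v_p(y) = 3 + 3 = 6. (Direct check: xy = 12213609914 = 17^6 · (506).)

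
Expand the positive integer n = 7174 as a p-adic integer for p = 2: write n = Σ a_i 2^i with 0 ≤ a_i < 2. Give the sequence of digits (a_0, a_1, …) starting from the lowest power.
(a_0, a_1, …) = (0, 1, 1, 0, 0, 0, 0, 0, 0, 0, 1, 1, 1)

Repeated division by 2 gives the digits low-to-high: 7174 = 1·2^1 + 1·2^2 + 1·2^10 + 1·2^11 + 1·2^12. Digit sequence: (0, 1, 1, 0, 0, 0, 0, 0, 0, 0, 1, 1, 1).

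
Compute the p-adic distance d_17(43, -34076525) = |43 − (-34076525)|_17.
d_17(43, -34076525) = 1/1419857

Step 1 — x − y = 43 − (-34076525) = 34076568. Step 2 — v_17(34076568) = 5 (factor: 34076568 = (17^5 · 24); the sign does not affect v_p). Step 3 — |x − y|_17 = 17^{-5} = 1/1419857.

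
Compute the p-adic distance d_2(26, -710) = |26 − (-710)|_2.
d_2(26, -710) = 1/32

Step 1 — x − y = 26 − (-710) = 736. Step 2 — v_2(736) = 5 (factor: 736 = (2^5 · 23); the sign does not affect v_p). Step 3 — |x − y|_2 = 2^{-5} = 1/32.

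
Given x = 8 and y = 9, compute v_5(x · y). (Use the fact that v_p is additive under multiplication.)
v_5(72) = 0

v_p(x) = 0 (factor: 8 = 5^0 · 8); v_p(y) = 0 (factor: 9 = 5^0 · 9). Additivity: v_p(xy) = v_p(x) + v_p(y) = 0 + 0 = 0. (Direct check: xy = 72 = 5^0 · (72).)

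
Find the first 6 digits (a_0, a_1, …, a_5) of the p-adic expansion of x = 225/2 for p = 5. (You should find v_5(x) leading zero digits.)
(a_0, …, a_5) = (0, 0, 2, 3, 2, 2)

v_5(225/2) = 2, so a_0 = ... = a_1 = 0. Factor out: x = 5^2 · u with u = 9/2 a unit in ℤ_5. Expand u iteratively via a_{v+i} = u_i mod 5, u_{i+1} = (u_i − a_{v+i})/5:
  u_0 = 9/2;  a_2 = 2;  u_1 = (u_0 − 2)/5 = 1/2
  u_1 = 1/2;  a_3 = 3;  u_2 = (u_1 − 3)/5 = -1/2
  u_2 = -1/2;  a_4 = 2;  u_3 = (u_2 − 2)/5 = -1/2
  u_3 = -1/2;  a_5 = 2;  u_4 = (u_3 − 2)/5 = -1/2
Digits: (0, 0, 2, 3, 2, 2).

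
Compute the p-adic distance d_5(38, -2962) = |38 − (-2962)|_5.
d_5(38, -2962) = 1/125

Step 1 — x − y = 38 − (-2962) = 3000. Step 2 — v_5(3000) = 3 (factor: 3000 = (5^3 · 24); the sign does not affect v_p). Step 3 — |x − y|_5 = 5^{-3} = 1/125.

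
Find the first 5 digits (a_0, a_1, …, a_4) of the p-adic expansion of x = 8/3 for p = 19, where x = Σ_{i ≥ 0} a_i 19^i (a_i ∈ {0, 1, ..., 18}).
(a_0, …, a_4) = (9, 6, 6, 6, 6)

v_19(8/3) = 0 (numerator and denominator both coprime to 19), so x ∈ ℤ_19^×. Compute digits iteratively via a_i = x_i mod 19, x_{i+1} = (x_i − a_i)/19, with x_0 = x:
  x_0 = 8/3;  a_0 = 9;  x_1 = (x_0 − 9)/19 = -1/3
  x_1 = -1/3;  a_1 = 6;  x_2 = (x_1 − 6)/19 = -1/3
  x_2 = -1/3;  a_2 = 6;  x_3 = (x_2 − 6)/19 = -1/3
  x_3 = -1/3;  a_3 = 6;  x_4 = (x_3 − 6)/19 = -1/3
  x_4 = -1/3;  a_4 = 6;  x_5 = (x_4 − 6)/19 = -1/3
Digits: (9, 6, 6, 6, 6).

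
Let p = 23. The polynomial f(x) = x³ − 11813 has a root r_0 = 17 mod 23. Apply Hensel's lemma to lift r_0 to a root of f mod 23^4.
r_3 = 168009 (mod 279841)

Hensel: r_{i+1} = r_i − f(r_i)/f′(r_i) mod 23^{i+2}, where f′(x) = 3x². Iterate:
  r_0 = 17 (mod 23)
  r_1 = 316 (mod 529)
  r_2 = 9838 (mod 12167)
  r_3 = 168009 (mod 279841)
Final: r = 168009 with f(r) ≡ 0 mod 23^4.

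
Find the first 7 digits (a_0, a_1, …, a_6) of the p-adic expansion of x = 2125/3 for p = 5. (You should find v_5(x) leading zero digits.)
(a_0, …, a_6) = (0, 0, 0, 4, 2, 3, 1)

v_5(2125/3) = 3, so a_0 = ... = a_2 = 0. Factor out: x = 5^3 · u with u = 17/3 a unit in ℤ_5. Expand u iteratively via a_{v+i} = u_i mod 5, u_{i+1} = (u_i − a_{v+i})/5:
  u_0 = 17/3;  a_3 = 4;  u_1 = (u_0 − 4)/5 = 1/3
  u_1 = 1/3;  a_4 = 2;  u_2 = (u_1 − 2)/5 = -1/3
  u_2 = -1/3;  a_5 = 3;  u_3 = (u_2 − 3)/5 = -2/3
  u_3 = -2/3;  a_6 = 1;  u_4 = (u_3 − 1)/5 = -1/3
Digits: (0, 0, 0, 4, 2, 3, 1).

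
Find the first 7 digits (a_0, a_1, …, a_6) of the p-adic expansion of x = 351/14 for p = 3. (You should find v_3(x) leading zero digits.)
(a_0, …, a_6) = (0, 0, 0, 2, 2, 2, 1)

v_3(351/14) = 3, so a_0 = ... = a_2 = 0. Factor out: x = 3^3 · u with u = 13/14 a unit in ℤ_3. Expand u iteratively via a_{v+i} = u_i mod 3, u_{i+1} = (u_i − a_{v+i})/3:
  u_0 = 13/14;  a_3 = 2;  u_1 = (u_0 − 2)/3 = -5/14
  u_1 = -5/14;  a_4 = 2;  u_2 = (u_1 − 2)/3 = -11/14
  u_2 = -11/14;  a_5 = 2;  u_3 = (u_2 − 2)/3 = -13/14
  u_3 = -13/14;  a_6 = 1;  u_4 = (u_3 − 1)/3 = -9/14
Digits: (0, 0, 0, 2, 2, 2, 1).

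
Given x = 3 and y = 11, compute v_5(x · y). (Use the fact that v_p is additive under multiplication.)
v_5(33) = 0

v_p(x) = 0 (factor: 3 = 5^0 · 3); v_p(y) = 0 (factor: 11 = 5^0 · 11). Additivity: v_p(xy) = v_p(x) + v_p(y) = 0 + 0 = 0. (Direct check: xy = 33 = 5^0 · (33).)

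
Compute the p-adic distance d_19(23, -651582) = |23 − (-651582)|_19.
d_19(23, -651582) = 1/130321

Step 1 — x − y = 23 − (-651582) = 651605. Step 2 — v_19(651605) = 4 (factor: 651605 = (19^4 · 5); the sign does not affect v_p). Step 3 — |x − y|_19 = 19^{-4} = 1/130321.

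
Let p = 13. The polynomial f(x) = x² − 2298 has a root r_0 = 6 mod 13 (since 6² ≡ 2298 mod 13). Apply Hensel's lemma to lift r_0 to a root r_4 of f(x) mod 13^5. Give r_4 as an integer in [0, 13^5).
r_4 = 5518 (mod 371293)

Hensel's recurrence: r_{i+1} = r_i − f(r_i)·(f′(r_i))^{-1} mod 13^{i+2}, with f′(x) = 2x. Iterate:
  r_0 = 6 (mod 13)
  r_1 = 110 (mod 169)
  r_2 = 1124 (mod 2197)
  r_3 = 5518 (mod 28561)
  r_4 = 5518 (mod 371293)
Final: r_4 = 5518, and one checks f(r_4) ≡ 0 mod 13^5.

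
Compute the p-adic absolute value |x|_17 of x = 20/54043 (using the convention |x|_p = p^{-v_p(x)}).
|20/54043|_17 = 4913

Step 1 — compute v_17(x) by factoring powers of 17 out of the numerator and denominator: v_17(20/54043) = -3. Step 2 — apply |x|_p = p^{-v_p(x)} = 17^{3} = 4913.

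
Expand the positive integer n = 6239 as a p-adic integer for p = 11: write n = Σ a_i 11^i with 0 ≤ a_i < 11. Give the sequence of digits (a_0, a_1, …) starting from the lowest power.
(a_0, a_1, …) = (2, 6, 7, 4)

Repeated division by 11 gives the digits low-to-high: 6239 = 2 + 6·11^1 + 7·11^2 + 4·11^3. Digit sequence: (2, 6, 7, 4).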